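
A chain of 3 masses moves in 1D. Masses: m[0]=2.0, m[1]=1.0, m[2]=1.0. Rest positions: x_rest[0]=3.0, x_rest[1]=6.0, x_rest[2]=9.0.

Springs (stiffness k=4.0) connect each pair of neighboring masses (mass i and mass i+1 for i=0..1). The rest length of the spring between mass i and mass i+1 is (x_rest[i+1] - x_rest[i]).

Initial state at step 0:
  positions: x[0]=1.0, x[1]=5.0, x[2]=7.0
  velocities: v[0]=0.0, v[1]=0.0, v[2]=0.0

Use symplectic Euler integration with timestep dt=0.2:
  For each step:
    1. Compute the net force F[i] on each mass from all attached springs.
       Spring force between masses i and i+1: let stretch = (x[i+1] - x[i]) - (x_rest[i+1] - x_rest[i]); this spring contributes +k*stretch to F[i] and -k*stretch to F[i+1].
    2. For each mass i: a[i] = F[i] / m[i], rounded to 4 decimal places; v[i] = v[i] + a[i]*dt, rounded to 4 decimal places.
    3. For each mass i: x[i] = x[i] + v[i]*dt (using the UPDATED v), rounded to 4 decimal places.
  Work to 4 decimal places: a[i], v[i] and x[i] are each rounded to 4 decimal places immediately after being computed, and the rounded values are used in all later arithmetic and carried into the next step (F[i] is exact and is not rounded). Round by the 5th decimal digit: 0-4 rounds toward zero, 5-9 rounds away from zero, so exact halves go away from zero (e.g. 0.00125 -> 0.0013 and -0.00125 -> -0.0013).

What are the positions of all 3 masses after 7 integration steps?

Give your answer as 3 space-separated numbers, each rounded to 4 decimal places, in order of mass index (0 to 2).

Answer: 1.2677 4.4992 6.9652

Derivation:
Step 0: x=[1.0000 5.0000 7.0000] v=[0.0000 0.0000 0.0000]
Step 1: x=[1.0800 4.6800 7.1600] v=[0.4000 -1.6000 0.8000]
Step 2: x=[1.2080 4.1808 7.4032] v=[0.6400 -2.4960 1.2160]
Step 3: x=[1.3338 3.7215 7.6108] v=[0.6291 -2.2963 1.0381]
Step 4: x=[1.4106 3.5025 7.6761] v=[0.3842 -1.0950 0.3267]
Step 5: x=[1.4148 3.6166 7.5537] v=[0.0210 0.5704 -0.6122]
Step 6: x=[1.3551 4.0083 7.2813] v=[-0.2983 1.9586 -1.3619]
Step 7: x=[1.2677 4.4992 6.9652] v=[-0.4370 2.4544 -1.5803]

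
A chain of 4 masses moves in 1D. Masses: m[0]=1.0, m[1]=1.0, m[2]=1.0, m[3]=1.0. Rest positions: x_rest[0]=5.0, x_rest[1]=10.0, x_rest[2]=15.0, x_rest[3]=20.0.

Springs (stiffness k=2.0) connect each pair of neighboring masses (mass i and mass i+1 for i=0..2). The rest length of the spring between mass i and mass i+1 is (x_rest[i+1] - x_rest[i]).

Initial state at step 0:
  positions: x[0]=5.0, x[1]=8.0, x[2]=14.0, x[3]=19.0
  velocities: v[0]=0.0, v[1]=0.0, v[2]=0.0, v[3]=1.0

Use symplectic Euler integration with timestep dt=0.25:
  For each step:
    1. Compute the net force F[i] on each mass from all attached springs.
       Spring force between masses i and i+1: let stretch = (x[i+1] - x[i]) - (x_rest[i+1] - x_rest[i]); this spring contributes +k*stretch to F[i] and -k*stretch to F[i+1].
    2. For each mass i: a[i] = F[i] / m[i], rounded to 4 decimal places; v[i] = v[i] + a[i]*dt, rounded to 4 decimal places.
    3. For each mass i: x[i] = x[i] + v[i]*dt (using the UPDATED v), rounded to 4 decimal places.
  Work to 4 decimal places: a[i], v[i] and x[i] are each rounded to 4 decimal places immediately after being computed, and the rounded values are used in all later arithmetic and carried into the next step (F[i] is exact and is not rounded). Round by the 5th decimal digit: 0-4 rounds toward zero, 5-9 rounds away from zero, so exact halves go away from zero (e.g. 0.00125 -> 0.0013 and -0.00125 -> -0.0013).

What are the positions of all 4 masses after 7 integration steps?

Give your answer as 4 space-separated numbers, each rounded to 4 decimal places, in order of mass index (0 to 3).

Answer: 3.5889 9.4488 15.3490 19.3636

Derivation:
Step 0: x=[5.0000 8.0000 14.0000 19.0000] v=[0.0000 0.0000 0.0000 1.0000]
Step 1: x=[4.7500 8.3750 13.8750 19.2500] v=[-1.0000 1.5000 -0.5000 1.0000]
Step 2: x=[4.3281 8.9844 13.7344 19.4531] v=[-1.6875 2.4375 -0.5625 0.8125]
Step 3: x=[3.8633 9.6055 13.7149 19.5664] v=[-1.8594 2.4844 -0.0782 0.4532]
Step 4: x=[3.4912 10.0225 13.9131 19.5733] v=[-1.4883 1.6680 0.7929 0.0275]
Step 5: x=[3.3105 10.1094 14.3325 19.4977] v=[-0.7227 0.3477 1.6777 -0.3026]
Step 6: x=[3.3547 9.8744 14.8697 19.4014] v=[0.1768 -0.9402 2.1488 -0.3852]
Step 7: x=[3.5889 9.4488 15.3490 19.3636] v=[0.9367 -1.7024 1.9170 -0.1511]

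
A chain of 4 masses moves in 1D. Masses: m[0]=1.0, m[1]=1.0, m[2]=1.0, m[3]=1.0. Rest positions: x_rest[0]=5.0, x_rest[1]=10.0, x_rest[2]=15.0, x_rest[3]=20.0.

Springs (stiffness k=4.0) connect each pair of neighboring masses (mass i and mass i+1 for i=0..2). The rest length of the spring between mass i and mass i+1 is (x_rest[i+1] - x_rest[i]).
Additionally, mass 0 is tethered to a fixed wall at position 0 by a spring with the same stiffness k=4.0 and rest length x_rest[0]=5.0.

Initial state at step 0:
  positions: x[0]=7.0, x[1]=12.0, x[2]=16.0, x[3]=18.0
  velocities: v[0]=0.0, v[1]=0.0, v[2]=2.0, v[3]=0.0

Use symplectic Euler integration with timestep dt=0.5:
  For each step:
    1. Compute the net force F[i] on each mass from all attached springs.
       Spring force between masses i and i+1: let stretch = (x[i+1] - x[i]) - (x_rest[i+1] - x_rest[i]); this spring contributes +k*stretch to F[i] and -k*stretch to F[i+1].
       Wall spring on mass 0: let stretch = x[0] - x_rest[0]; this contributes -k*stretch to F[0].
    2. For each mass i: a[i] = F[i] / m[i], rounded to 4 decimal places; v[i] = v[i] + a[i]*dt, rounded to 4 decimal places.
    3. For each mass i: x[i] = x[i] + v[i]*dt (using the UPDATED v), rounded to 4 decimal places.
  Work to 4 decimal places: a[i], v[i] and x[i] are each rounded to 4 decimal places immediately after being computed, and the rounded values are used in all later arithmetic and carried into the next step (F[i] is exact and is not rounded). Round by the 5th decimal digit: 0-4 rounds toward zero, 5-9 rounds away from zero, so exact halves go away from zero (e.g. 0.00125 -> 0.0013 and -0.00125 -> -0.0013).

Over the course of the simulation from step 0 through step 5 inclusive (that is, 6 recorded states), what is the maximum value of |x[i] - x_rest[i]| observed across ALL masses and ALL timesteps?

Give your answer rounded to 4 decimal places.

Step 0: x=[7.0000 12.0000 16.0000 18.0000] v=[0.0000 0.0000 2.0000 0.0000]
Step 1: x=[5.0000 11.0000 15.0000 21.0000] v=[-4.0000 -2.0000 -2.0000 6.0000]
Step 2: x=[4.0000 8.0000 16.0000 23.0000] v=[-2.0000 -6.0000 2.0000 4.0000]
Step 3: x=[3.0000 9.0000 16.0000 23.0000] v=[-2.0000 2.0000 0.0000 0.0000]
Step 4: x=[5.0000 11.0000 16.0000 21.0000] v=[4.0000 4.0000 0.0000 -4.0000]
Step 5: x=[8.0000 12.0000 16.0000 19.0000] v=[6.0000 2.0000 0.0000 -4.0000]
Max displacement = 3.0000

Answer: 3.0000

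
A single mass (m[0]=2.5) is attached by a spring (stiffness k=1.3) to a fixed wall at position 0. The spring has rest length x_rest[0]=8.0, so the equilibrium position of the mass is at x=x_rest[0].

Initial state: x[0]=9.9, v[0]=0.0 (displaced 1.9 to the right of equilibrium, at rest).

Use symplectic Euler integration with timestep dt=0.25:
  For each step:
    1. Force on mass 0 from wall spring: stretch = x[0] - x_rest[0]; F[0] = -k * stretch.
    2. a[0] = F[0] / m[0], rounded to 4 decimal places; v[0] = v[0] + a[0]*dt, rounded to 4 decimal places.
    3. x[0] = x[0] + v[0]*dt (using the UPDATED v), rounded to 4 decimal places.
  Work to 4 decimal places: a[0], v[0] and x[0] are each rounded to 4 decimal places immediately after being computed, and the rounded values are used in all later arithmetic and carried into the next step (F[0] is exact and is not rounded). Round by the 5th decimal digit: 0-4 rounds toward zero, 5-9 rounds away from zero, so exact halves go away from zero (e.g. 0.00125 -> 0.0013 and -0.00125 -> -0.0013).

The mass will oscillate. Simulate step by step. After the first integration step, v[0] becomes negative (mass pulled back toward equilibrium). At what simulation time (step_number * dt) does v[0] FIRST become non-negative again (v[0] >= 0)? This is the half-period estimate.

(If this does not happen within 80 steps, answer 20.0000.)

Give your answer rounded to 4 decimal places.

Step 0: x=[9.9000] v=[0.0000]
Step 1: x=[9.8383] v=[-0.2470]
Step 2: x=[9.7168] v=[-0.4860]
Step 3: x=[9.5395] v=[-0.7092]
Step 4: x=[9.3122] v=[-0.9093]
Step 5: x=[9.0422] v=[-1.0799]
Step 6: x=[8.7384] v=[-1.2154]
Step 7: x=[8.4106] v=[-1.3114]
Step 8: x=[8.0694] v=[-1.3648]
Step 9: x=[7.7260] v=[-1.3738]
Step 10: x=[7.3915] v=[-1.3382]
Step 11: x=[7.0767] v=[-1.2591]
Step 12: x=[6.7919] v=[-1.1391]
Step 13: x=[6.5464] v=[-0.9821]
Step 14: x=[6.3481] v=[-0.7931]
Step 15: x=[6.2035] v=[-0.5784]
Step 16: x=[6.1173] v=[-0.3449]
Step 17: x=[6.0923] v=[-0.1002]
Step 18: x=[6.1293] v=[0.1478]
First v>=0 after going negative at step 18, time=4.5000

Answer: 4.5000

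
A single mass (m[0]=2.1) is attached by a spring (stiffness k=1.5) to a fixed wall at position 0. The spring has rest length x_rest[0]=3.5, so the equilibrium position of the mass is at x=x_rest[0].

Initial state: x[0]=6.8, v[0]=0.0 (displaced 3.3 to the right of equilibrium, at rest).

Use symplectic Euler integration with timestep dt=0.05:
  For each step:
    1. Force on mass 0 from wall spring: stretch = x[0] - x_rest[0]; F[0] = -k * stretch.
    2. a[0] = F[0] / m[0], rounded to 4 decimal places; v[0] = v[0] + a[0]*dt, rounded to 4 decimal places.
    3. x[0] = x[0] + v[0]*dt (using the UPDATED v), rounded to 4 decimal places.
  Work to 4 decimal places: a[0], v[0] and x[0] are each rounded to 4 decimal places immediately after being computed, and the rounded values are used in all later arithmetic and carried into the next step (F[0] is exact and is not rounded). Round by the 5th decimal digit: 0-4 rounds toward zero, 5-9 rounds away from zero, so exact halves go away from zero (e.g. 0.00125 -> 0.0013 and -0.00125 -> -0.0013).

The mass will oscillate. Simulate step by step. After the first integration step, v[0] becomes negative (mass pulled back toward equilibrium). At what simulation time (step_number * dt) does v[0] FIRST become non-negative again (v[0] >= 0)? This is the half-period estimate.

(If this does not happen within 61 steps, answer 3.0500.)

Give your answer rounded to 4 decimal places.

Answer: 3.0500

Derivation:
Step 0: x=[6.8000] v=[0.0000]
Step 1: x=[6.7941] v=[-0.1179]
Step 2: x=[6.7823] v=[-0.2355]
Step 3: x=[6.7647] v=[-0.3527]
Step 4: x=[6.7412] v=[-0.4693]
Step 5: x=[6.7119] v=[-0.5851]
Step 6: x=[6.6769] v=[-0.6998]
Step 7: x=[6.6362] v=[-0.8133]
Step 8: x=[6.5899] v=[-0.9253]
Step 9: x=[6.5381] v=[-1.0357]
Step 10: x=[6.4809] v=[-1.1442]
Step 11: x=[6.4184] v=[-1.2507]
Step 12: x=[6.3507] v=[-1.3549]
Step 13: x=[6.2779] v=[-1.4567]
Step 14: x=[6.2001] v=[-1.5559]
Step 15: x=[6.1175] v=[-1.6523]
Step 16: x=[6.0302] v=[-1.7458]
Step 17: x=[5.9384] v=[-1.8362]
Step 18: x=[5.8422] v=[-1.9233]
Step 19: x=[5.7419] v=[-2.0070]
Step 20: x=[5.6375] v=[-2.0871]
Step 21: x=[5.5293] v=[-2.1634]
Step 22: x=[5.4175] v=[-2.2359]
Step 23: x=[5.3023] v=[-2.3044]
Step 24: x=[5.1839] v=[-2.3688]
Step 25: x=[5.0625] v=[-2.4289]
Step 26: x=[4.9383] v=[-2.4847]
Step 27: x=[4.8115] v=[-2.5361]
Step 28: x=[4.6824] v=[-2.5829]
Step 29: x=[4.5511] v=[-2.6251]
Step 30: x=[4.4180] v=[-2.6626]
Step 31: x=[4.2832] v=[-2.6954]
Step 32: x=[4.1470] v=[-2.7234]
Step 33: x=[4.0097] v=[-2.7465]
Step 34: x=[3.8715] v=[-2.7647]
Step 35: x=[3.7326] v=[-2.7780]
Step 36: x=[3.5933] v=[-2.7863]
Step 37: x=[3.4538] v=[-2.7896]
Step 38: x=[3.3144] v=[-2.7880]
Step 39: x=[3.1753] v=[-2.7814]
Step 40: x=[3.0368] v=[-2.7698]
Step 41: x=[2.8991] v=[-2.7533]
Step 42: x=[2.7625] v=[-2.7318]
Step 43: x=[2.6272] v=[-2.7055]
Step 44: x=[2.4935] v=[-2.6743]
Step 45: x=[2.3616] v=[-2.6384]
Step 46: x=[2.2317] v=[-2.5977]
Step 47: x=[2.1041] v=[-2.5524]
Step 48: x=[1.9790] v=[-2.5025]
Step 49: x=[1.8566] v=[-2.4482]
Step 50: x=[1.7371] v=[-2.3895]
Step 51: x=[1.6208] v=[-2.3265]
Step 52: x=[1.5078] v=[-2.2594]
Step 53: x=[1.3984] v=[-2.1883]
Step 54: x=[1.2927] v=[-2.1132]
Step 55: x=[1.1910] v=[-2.0344]
Step 56: x=[1.0934] v=[-1.9519]
Step 57: x=[1.0001] v=[-1.8660]
Step 58: x=[0.9113] v=[-1.7767]
Step 59: x=[0.8271] v=[-1.6842]
Step 60: x=[0.7477] v=[-1.5887]
Step 61: x=[0.6732] v=[-1.4904]
v[0] did not become non-negative within 61 steps; using fallback time=3.0500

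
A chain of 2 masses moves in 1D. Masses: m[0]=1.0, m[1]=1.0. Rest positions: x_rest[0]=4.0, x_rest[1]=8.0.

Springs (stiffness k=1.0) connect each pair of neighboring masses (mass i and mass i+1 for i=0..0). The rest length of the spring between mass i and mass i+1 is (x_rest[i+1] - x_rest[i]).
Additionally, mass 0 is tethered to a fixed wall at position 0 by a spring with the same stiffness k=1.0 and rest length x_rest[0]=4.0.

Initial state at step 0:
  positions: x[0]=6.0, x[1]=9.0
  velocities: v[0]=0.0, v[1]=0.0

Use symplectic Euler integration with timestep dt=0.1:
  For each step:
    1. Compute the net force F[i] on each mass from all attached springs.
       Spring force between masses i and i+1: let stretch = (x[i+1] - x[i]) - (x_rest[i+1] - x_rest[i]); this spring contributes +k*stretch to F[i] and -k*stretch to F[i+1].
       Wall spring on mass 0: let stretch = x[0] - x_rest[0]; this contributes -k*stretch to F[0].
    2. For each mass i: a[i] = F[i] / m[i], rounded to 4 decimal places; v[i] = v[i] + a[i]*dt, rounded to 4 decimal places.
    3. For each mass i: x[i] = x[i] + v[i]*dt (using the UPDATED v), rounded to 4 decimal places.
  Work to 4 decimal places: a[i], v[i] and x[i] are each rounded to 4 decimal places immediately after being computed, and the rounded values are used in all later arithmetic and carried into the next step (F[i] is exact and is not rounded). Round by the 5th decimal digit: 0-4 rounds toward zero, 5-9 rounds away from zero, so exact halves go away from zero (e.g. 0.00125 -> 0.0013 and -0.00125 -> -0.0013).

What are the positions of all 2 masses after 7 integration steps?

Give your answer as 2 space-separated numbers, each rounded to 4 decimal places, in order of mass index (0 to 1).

Answer: 5.2445 9.2319

Derivation:
Step 0: x=[6.0000 9.0000] v=[0.0000 0.0000]
Step 1: x=[5.9700 9.0100] v=[-0.3000 0.1000]
Step 2: x=[5.9107 9.0296] v=[-0.5930 0.1960]
Step 3: x=[5.8235 9.0580] v=[-0.8722 0.2841]
Step 4: x=[5.7104 9.0941] v=[-1.1311 0.3607]
Step 5: x=[5.5740 9.1363] v=[-1.3638 0.4223]
Step 6: x=[5.4175 9.1829] v=[-1.5650 0.4661]
Step 7: x=[5.2445 9.2319] v=[-1.7302 0.4896]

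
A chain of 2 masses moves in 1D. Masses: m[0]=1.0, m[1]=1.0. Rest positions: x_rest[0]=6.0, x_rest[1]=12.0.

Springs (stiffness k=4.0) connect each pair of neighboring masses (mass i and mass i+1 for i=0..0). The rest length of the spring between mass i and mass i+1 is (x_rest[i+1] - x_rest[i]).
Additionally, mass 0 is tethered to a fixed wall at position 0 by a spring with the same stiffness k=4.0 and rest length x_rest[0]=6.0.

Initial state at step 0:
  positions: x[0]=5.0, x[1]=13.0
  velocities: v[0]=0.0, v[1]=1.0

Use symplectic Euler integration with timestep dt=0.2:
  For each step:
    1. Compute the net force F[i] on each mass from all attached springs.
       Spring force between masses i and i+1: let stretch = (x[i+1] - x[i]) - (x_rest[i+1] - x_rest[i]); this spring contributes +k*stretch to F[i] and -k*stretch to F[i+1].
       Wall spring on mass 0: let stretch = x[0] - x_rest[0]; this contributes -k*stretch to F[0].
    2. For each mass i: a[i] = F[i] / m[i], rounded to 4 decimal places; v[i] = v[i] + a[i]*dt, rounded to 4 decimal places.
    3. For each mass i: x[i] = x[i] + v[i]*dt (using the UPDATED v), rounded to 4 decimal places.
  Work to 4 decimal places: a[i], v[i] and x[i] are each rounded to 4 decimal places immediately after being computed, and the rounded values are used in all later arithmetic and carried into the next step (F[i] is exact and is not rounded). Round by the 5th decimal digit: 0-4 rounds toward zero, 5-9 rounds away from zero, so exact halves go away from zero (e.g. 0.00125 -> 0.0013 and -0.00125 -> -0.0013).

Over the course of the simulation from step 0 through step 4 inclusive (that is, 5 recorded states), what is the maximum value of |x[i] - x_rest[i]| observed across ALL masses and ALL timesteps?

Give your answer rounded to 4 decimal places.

Answer: 1.5285

Derivation:
Step 0: x=[5.0000 13.0000] v=[0.0000 1.0000]
Step 1: x=[5.4800 12.8800] v=[2.4000 -0.6000]
Step 2: x=[6.2672 12.5360] v=[3.9360 -1.7200]
Step 3: x=[7.0547 12.1490] v=[3.9373 -1.9350]
Step 4: x=[7.5285 11.9069] v=[2.3690 -1.2104]
Max displacement = 1.5285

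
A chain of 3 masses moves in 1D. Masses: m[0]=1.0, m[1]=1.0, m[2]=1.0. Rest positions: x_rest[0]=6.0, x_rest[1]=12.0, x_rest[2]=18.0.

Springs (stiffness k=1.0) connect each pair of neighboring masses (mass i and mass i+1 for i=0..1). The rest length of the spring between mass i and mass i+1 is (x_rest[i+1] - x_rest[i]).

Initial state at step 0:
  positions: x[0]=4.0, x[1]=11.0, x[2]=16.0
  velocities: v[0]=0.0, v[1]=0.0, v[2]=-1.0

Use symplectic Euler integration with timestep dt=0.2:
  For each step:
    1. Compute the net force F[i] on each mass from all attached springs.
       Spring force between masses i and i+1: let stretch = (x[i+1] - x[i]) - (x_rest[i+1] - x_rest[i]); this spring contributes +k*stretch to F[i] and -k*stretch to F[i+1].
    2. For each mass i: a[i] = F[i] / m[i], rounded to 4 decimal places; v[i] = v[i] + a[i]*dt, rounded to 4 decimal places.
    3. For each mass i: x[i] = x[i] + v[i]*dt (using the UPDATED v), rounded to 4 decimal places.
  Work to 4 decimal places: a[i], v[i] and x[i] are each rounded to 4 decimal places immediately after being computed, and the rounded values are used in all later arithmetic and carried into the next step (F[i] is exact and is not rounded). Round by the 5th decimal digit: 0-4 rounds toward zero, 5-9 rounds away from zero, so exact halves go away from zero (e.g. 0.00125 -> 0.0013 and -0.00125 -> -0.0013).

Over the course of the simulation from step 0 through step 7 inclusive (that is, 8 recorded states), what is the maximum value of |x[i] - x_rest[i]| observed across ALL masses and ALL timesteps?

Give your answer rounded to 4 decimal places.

Step 0: x=[4.0000 11.0000 16.0000] v=[0.0000 0.0000 -1.0000]
Step 1: x=[4.0400 10.9200 15.8400] v=[0.2000 -0.4000 -0.8000]
Step 2: x=[4.1152 10.7616 15.7232] v=[0.3760 -0.7920 -0.5840]
Step 3: x=[4.2163 10.5358 15.6479] v=[0.5053 -1.1290 -0.3763]
Step 4: x=[4.3301 10.2617 15.6082] v=[0.5692 -1.3705 -0.1987]
Step 5: x=[4.4412 9.9642 15.5946] v=[0.5555 -1.4875 -0.0680]
Step 6: x=[4.5332 9.6710 15.5958] v=[0.4601 -1.4660 0.0059]
Step 7: x=[4.5907 9.4093 15.6000] v=[0.2877 -1.3086 0.0209]
Max displacement = 2.5907

Answer: 2.5907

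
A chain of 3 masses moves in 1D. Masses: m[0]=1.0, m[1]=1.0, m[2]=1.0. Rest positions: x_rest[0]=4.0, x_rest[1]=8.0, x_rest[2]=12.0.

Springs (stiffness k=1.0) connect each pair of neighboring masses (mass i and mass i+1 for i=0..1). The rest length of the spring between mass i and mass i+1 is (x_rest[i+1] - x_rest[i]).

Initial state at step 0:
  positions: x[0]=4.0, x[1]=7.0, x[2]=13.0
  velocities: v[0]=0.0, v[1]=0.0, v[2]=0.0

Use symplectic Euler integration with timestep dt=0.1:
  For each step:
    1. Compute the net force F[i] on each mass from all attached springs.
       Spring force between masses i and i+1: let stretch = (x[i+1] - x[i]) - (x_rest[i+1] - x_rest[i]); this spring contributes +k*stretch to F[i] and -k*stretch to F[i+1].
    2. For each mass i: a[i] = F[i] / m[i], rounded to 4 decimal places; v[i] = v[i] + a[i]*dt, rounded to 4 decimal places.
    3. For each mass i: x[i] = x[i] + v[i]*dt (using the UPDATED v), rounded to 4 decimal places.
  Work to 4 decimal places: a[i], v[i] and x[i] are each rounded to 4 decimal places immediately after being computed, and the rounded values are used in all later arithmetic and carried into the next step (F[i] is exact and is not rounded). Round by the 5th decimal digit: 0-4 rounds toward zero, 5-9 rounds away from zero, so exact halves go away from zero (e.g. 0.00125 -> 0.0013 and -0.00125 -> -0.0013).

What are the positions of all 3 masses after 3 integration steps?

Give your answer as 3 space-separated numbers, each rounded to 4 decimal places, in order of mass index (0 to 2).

Answer: 3.9420 7.1755 12.8825

Derivation:
Step 0: x=[4.0000 7.0000 13.0000] v=[0.0000 0.0000 0.0000]
Step 1: x=[3.9900 7.0300 12.9800] v=[-0.1000 0.3000 -0.2000]
Step 2: x=[3.9704 7.0891 12.9405] v=[-0.1960 0.5910 -0.3950]
Step 3: x=[3.9420 7.1755 12.8825] v=[-0.2841 0.8643 -0.5801]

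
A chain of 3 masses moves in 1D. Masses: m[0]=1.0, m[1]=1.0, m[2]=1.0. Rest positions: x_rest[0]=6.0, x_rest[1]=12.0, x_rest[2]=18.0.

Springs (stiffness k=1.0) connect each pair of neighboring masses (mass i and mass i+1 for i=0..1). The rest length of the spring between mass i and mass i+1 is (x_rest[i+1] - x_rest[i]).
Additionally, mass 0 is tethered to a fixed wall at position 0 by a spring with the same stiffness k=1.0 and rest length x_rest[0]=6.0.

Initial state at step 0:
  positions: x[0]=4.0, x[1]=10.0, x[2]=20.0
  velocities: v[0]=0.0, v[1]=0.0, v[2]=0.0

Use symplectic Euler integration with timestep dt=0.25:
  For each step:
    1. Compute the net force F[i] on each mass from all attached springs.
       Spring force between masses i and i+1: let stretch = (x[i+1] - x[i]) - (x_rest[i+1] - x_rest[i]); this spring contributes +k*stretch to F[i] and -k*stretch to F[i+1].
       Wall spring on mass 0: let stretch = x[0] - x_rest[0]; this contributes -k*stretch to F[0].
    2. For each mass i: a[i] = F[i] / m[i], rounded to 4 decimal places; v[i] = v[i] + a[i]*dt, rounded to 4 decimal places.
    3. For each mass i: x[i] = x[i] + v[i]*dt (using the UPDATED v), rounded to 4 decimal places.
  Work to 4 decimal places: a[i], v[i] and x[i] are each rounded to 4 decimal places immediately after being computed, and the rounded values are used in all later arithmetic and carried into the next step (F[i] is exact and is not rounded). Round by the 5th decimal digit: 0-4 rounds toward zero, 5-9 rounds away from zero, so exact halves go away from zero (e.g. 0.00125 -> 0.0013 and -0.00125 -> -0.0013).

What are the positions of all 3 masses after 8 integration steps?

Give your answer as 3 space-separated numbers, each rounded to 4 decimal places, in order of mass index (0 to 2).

Answer: 7.6889 13.3879 15.8463

Derivation:
Step 0: x=[4.0000 10.0000 20.0000] v=[0.0000 0.0000 0.0000]
Step 1: x=[4.1250 10.2500 19.7500] v=[0.5000 1.0000 -1.0000]
Step 2: x=[4.3750 10.7110 19.2813] v=[1.0000 1.8438 -1.8750]
Step 3: x=[4.7476 11.3116 18.6519] v=[1.4903 2.4024 -2.5176]
Step 4: x=[5.2337 11.9607 17.9387] v=[1.9444 2.5965 -2.8527]
Step 5: x=[5.8131 12.5630 17.2269] v=[2.3177 2.4093 -2.8472]
Step 6: x=[6.4511 13.0350 16.5986] v=[2.5519 1.8878 -2.5132]
Step 7: x=[7.0974 13.3182 16.1226] v=[2.5851 1.1327 -1.9041]
Step 8: x=[7.6889 13.3879 15.8463] v=[2.3660 0.2786 -1.1052]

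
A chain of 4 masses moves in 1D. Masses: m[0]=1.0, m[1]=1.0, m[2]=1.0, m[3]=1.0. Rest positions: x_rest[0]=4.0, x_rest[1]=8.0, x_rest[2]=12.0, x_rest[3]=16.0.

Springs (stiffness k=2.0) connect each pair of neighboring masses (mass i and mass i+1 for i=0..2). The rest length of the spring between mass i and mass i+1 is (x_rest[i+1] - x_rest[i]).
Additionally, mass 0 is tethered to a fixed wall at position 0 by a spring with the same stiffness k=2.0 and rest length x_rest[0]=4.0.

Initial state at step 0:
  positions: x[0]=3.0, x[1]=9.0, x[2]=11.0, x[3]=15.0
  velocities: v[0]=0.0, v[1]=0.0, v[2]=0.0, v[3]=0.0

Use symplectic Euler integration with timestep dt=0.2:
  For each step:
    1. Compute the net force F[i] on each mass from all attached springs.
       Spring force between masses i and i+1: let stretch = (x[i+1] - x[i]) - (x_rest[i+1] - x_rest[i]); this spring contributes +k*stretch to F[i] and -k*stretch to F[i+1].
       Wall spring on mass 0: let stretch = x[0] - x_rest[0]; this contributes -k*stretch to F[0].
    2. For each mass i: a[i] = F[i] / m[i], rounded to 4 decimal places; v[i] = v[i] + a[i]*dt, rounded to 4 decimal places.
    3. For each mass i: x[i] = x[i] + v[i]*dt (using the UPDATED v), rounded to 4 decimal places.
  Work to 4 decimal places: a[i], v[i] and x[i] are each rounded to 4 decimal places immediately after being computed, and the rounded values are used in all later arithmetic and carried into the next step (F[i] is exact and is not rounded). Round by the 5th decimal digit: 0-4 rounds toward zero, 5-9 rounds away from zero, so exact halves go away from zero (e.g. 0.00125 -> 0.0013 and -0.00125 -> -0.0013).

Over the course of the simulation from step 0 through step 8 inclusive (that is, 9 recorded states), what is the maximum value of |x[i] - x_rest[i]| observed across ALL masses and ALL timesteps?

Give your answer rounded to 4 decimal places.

Answer: 1.5267

Derivation:
Step 0: x=[3.0000 9.0000 11.0000 15.0000] v=[0.0000 0.0000 0.0000 0.0000]
Step 1: x=[3.2400 8.6800 11.1600 15.0000] v=[1.2000 -1.6000 0.8000 0.0000]
Step 2: x=[3.6560 8.1232 11.4288 15.0128] v=[2.0800 -2.7840 1.3440 0.0640]
Step 3: x=[4.1369 7.4735 11.7199 15.0589] v=[2.4045 -3.2486 1.4554 0.2304]
Step 4: x=[4.5538 6.8966 11.9384 15.1579] v=[2.0844 -2.8847 1.0924 0.4948]
Step 5: x=[4.7938 6.5356 12.0111 15.3193] v=[1.2000 -1.8051 0.3635 0.8070]
Step 6: x=[4.7896 6.4733 11.9104 15.5360] v=[-0.0208 -0.3116 -0.5034 1.0837]
Step 7: x=[4.5370 6.7113 11.6648 15.7827] v=[-1.2632 1.1898 -1.2280 1.2335]
Step 8: x=[4.0953 7.1716 11.3524 16.0200] v=[-2.2083 2.3015 -1.5622 1.1863]
Max displacement = 1.5267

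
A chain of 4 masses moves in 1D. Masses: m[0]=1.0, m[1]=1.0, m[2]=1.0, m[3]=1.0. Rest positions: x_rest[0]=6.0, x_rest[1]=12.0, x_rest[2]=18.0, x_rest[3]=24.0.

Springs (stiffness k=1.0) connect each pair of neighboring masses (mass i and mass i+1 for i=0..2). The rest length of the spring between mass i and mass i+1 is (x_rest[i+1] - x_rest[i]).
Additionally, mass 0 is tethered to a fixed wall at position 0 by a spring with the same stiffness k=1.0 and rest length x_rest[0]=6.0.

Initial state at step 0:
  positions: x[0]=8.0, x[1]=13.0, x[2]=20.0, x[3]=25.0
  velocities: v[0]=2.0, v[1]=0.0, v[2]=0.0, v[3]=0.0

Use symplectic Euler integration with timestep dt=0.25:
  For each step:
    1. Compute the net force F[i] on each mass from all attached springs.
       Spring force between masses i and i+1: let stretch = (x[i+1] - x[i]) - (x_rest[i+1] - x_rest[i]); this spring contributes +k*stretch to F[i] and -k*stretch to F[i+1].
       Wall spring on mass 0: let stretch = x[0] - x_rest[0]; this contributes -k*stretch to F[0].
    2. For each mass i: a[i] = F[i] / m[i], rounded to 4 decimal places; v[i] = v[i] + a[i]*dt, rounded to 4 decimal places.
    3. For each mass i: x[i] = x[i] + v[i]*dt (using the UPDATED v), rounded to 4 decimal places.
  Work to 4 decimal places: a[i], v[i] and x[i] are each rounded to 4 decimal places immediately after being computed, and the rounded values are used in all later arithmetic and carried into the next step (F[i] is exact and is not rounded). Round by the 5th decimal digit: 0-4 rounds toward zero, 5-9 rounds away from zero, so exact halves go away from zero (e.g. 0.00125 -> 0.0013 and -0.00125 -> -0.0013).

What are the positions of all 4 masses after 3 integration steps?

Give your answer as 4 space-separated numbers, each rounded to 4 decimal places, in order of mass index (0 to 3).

Answer: 8.2850 13.6995 19.3824 25.3189

Derivation:
Step 0: x=[8.0000 13.0000 20.0000 25.0000] v=[2.0000 0.0000 0.0000 0.0000]
Step 1: x=[8.3125 13.1250 19.8750 25.0625] v=[1.2500 0.5000 -0.5000 0.2500]
Step 2: x=[8.4063 13.3711 19.6524 25.1758] v=[0.3750 0.9844 -0.8906 0.4531]
Step 3: x=[8.2850 13.6995 19.3824 25.3189] v=[-0.4854 1.3135 -1.0801 0.5723]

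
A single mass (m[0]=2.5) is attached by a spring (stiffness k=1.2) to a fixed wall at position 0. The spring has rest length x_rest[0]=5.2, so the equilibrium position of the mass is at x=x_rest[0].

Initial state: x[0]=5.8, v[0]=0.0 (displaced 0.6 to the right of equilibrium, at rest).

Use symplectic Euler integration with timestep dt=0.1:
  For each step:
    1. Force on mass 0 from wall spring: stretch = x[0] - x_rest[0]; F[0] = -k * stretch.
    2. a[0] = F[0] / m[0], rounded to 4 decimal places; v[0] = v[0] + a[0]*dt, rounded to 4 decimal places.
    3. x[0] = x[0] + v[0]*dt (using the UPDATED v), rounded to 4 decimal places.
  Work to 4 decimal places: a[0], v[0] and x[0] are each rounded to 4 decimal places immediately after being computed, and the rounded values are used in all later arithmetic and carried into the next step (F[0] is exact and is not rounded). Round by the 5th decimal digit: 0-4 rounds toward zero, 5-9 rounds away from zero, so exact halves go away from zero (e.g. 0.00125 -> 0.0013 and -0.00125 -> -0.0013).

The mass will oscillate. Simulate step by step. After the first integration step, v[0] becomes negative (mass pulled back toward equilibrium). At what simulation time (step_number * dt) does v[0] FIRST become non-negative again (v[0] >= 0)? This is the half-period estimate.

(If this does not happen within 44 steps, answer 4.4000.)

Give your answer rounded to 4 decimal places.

Step 0: x=[5.8000] v=[0.0000]
Step 1: x=[5.7971] v=[-0.0288]
Step 2: x=[5.7914] v=[-0.0575]
Step 3: x=[5.7828] v=[-0.0859]
Step 4: x=[5.7714] v=[-0.1139]
Step 5: x=[5.7573] v=[-0.1413]
Step 6: x=[5.7405] v=[-0.1681]
Step 7: x=[5.7211] v=[-0.1940]
Step 8: x=[5.6992] v=[-0.2190]
Step 9: x=[5.6749] v=[-0.2430]
Step 10: x=[5.6483] v=[-0.2658]
Step 11: x=[5.6196] v=[-0.2873]
Step 12: x=[5.5889] v=[-0.3074]
Step 13: x=[5.5563] v=[-0.3261]
Step 14: x=[5.5220] v=[-0.3432]
Step 15: x=[5.4861] v=[-0.3587]
Step 16: x=[5.4489] v=[-0.3724]
Step 17: x=[5.4105] v=[-0.3844]
Step 18: x=[5.3711] v=[-0.3945]
Step 19: x=[5.3308] v=[-0.4027]
Step 20: x=[5.2899] v=[-0.4090]
Step 21: x=[5.2486] v=[-0.4133]
Step 22: x=[5.2070] v=[-0.4156]
Step 23: x=[5.1654] v=[-0.4159]
Step 24: x=[5.1240] v=[-0.4142]
Step 25: x=[5.0829] v=[-0.4106]
Step 26: x=[5.0424] v=[-0.4050]
Step 27: x=[5.0027] v=[-0.3974]
Step 28: x=[4.9639] v=[-0.3879]
Step 29: x=[4.9262] v=[-0.3766]
Step 30: x=[4.8899] v=[-0.3635]
Step 31: x=[4.8550] v=[-0.3486]
Step 32: x=[4.8218] v=[-0.3320]
Step 33: x=[4.7904] v=[-0.3139]
Step 34: x=[4.7610] v=[-0.2942]
Step 35: x=[4.7337] v=[-0.2731]
Step 36: x=[4.7086] v=[-0.2507]
Step 37: x=[4.6859] v=[-0.2271]
Step 38: x=[4.6657] v=[-0.2024]
Step 39: x=[4.6480] v=[-0.1768]
Step 40: x=[4.6330] v=[-0.1503]
Step 41: x=[4.6207] v=[-0.1231]
Step 42: x=[4.6112] v=[-0.0953]
Step 43: x=[4.6045] v=[-0.0670]
Step 44: x=[4.6007] v=[-0.0384]
v[0] did not become non-negative within 44 steps; using fallback time=4.4000

Answer: 4.4000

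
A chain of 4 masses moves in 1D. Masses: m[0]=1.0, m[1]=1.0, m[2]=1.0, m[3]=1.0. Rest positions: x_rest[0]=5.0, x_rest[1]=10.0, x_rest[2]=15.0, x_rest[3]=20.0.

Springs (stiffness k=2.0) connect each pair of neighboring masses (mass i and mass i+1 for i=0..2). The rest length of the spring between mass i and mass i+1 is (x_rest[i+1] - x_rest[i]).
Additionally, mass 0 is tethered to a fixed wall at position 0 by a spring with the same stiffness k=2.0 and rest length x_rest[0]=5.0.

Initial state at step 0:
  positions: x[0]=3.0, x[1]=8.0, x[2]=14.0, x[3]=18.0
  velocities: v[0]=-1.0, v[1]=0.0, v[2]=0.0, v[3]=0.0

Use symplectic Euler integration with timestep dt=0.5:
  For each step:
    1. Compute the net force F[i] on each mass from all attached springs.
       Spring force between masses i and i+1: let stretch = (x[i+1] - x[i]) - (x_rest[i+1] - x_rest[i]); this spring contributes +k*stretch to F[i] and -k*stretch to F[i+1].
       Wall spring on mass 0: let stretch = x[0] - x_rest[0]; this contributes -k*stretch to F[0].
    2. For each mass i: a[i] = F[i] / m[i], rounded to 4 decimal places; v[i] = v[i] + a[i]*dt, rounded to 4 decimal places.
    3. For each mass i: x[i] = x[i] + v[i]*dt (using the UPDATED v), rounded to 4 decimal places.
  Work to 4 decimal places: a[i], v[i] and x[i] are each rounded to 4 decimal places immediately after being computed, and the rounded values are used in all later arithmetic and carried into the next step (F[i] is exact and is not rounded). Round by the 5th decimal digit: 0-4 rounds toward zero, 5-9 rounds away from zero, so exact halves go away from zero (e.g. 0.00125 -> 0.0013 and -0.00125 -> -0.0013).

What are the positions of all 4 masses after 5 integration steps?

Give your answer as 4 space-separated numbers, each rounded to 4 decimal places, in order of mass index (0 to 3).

Step 0: x=[3.0000 8.0000 14.0000 18.0000] v=[-1.0000 0.0000 0.0000 0.0000]
Step 1: x=[3.5000 8.5000 13.0000 18.5000] v=[1.0000 1.0000 -2.0000 1.0000]
Step 2: x=[4.7500 8.7500 12.5000 18.7500] v=[2.5000 0.5000 -1.0000 0.5000]
Step 3: x=[5.6250 8.8750 13.2500 18.3750] v=[1.7500 0.2500 1.5000 -0.7500]
Step 4: x=[5.3125 9.5625 14.3750 17.9375] v=[-0.6250 1.3750 2.2500 -0.8750]
Step 5: x=[4.4688 10.5313 14.8750 18.2188] v=[-1.6875 1.9375 1.0000 0.5625]

Answer: 4.4688 10.5313 14.8750 18.2188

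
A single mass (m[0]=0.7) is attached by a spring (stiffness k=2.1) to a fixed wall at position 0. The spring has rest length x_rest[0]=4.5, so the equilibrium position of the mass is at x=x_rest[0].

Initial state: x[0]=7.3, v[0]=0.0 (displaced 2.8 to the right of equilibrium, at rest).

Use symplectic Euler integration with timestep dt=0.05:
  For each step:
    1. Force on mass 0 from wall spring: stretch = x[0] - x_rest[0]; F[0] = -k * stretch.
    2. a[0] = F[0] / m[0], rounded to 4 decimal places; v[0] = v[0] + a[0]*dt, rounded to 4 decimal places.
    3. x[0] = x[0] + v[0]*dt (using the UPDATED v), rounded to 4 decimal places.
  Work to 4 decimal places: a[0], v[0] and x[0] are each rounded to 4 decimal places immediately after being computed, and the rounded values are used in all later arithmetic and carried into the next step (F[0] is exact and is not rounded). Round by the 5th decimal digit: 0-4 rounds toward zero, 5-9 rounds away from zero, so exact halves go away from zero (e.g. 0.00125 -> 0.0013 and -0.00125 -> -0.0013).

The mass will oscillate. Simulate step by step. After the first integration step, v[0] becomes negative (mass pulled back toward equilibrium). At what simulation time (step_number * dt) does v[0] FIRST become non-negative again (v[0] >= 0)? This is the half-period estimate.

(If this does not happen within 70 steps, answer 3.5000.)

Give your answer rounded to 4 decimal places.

Answer: 1.8500

Derivation:
Step 0: x=[7.3000] v=[0.0000]
Step 1: x=[7.2790] v=[-0.4200]
Step 2: x=[7.2372] v=[-0.8369]
Step 3: x=[7.1748] v=[-1.2475]
Step 4: x=[7.0924] v=[-1.6487]
Step 5: x=[6.9905] v=[-2.0376]
Step 6: x=[6.8699] v=[-2.4112]
Step 7: x=[6.7316] v=[-2.7667]
Step 8: x=[6.5765] v=[-3.1014]
Step 9: x=[6.4059] v=[-3.4129]
Step 10: x=[6.2210] v=[-3.6988]
Step 11: x=[6.0232] v=[-3.9570]
Step 12: x=[5.8139] v=[-4.1855]
Step 13: x=[5.5948] v=[-4.3826]
Step 14: x=[5.3675] v=[-4.5468]
Step 15: x=[5.1337] v=[-4.6769]
Step 16: x=[4.8951] v=[-4.7720]
Step 17: x=[4.6535] v=[-4.8313]
Step 18: x=[4.4108] v=[-4.8543]
Step 19: x=[4.1688] v=[-4.8409]
Step 20: x=[3.9292] v=[-4.7912]
Step 21: x=[3.6939] v=[-4.7056]
Step 22: x=[3.4647] v=[-4.5847]
Step 23: x=[3.2432] v=[-4.4294]
Step 24: x=[3.0312] v=[-4.2409]
Step 25: x=[2.8302] v=[-4.0206]
Step 26: x=[2.6417] v=[-3.7701]
Step 27: x=[2.4671] v=[-3.4914]
Step 28: x=[2.3078] v=[-3.1865]
Step 29: x=[2.1649] v=[-2.8577]
Step 30: x=[2.0395] v=[-2.5074]
Step 31: x=[1.9326] v=[-2.1383]
Step 32: x=[1.8449] v=[-1.7532]
Step 33: x=[1.7772] v=[-1.3549]
Step 34: x=[1.7299] v=[-0.9465]
Step 35: x=[1.7034] v=[-0.5310]
Step 36: x=[1.6978] v=[-0.1115]
Step 37: x=[1.7132] v=[0.3088]
First v>=0 after going negative at step 37, time=1.8500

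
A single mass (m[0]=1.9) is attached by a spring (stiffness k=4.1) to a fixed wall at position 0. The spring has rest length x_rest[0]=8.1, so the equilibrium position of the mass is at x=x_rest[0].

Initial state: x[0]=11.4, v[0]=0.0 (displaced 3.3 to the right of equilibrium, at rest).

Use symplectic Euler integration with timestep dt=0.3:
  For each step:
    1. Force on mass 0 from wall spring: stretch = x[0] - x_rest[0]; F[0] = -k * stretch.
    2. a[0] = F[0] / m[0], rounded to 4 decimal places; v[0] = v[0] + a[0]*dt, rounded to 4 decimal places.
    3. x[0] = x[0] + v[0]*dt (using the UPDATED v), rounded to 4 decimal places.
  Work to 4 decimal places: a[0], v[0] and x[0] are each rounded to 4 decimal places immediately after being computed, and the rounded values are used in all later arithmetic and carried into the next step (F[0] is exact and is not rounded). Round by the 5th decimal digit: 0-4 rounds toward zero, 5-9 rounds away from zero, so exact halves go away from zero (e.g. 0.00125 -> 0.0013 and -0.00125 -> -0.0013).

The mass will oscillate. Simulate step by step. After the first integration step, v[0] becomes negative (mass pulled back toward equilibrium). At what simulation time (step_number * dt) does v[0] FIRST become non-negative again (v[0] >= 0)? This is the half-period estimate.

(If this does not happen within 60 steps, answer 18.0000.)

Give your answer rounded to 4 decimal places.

Step 0: x=[11.4000] v=[0.0000]
Step 1: x=[10.7591] v=[-2.1363]
Step 2: x=[9.6018] v=[-3.8577]
Step 3: x=[8.1528] v=[-4.8299]
Step 4: x=[6.6936] v=[-4.8641]
Step 5: x=[5.5075] v=[-3.9536]
Step 6: x=[4.8249] v=[-2.2753]
Step 7: x=[4.7784] v=[-0.1551]
Step 8: x=[5.3770] v=[1.9952]
First v>=0 after going negative at step 8, time=2.4000

Answer: 2.4000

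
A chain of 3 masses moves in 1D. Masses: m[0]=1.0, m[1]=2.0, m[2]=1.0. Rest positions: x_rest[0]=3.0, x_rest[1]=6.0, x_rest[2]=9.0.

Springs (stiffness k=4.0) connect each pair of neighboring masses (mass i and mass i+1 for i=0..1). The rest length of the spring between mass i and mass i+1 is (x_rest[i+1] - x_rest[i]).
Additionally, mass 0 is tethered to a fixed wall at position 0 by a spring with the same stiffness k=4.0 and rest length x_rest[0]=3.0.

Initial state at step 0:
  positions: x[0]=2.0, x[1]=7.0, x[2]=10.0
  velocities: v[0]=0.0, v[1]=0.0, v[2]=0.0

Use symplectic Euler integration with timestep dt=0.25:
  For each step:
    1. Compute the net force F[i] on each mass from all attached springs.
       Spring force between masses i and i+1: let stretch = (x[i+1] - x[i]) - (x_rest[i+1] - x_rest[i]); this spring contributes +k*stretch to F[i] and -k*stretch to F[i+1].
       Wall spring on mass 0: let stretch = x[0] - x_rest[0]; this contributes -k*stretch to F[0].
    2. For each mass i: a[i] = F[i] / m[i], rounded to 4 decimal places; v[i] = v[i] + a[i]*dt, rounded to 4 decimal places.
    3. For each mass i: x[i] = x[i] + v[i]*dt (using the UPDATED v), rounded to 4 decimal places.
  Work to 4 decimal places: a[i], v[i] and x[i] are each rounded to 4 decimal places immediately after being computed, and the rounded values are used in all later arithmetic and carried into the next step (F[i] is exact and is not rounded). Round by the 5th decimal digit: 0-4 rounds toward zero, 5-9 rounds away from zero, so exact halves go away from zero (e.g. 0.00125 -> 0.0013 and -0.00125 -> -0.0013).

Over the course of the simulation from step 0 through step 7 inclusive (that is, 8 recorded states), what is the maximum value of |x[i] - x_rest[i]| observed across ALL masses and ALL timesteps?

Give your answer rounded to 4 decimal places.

Step 0: x=[2.0000 7.0000 10.0000] v=[0.0000 0.0000 0.0000]
Step 1: x=[2.7500 6.7500 10.0000] v=[3.0000 -1.0000 0.0000]
Step 2: x=[3.8125 6.4063 9.9375] v=[4.2500 -1.3750 -0.2500]
Step 3: x=[4.5703 6.1797 9.7422] v=[3.0313 -0.9063 -0.7812]
Step 4: x=[4.5879 6.1973 9.4063] v=[0.0704 0.0703 -1.3437]
Step 5: x=[3.8609 6.4148 9.0181] v=[-2.9081 0.8701 -1.5527]
Step 6: x=[2.8071 6.6385 8.7291] v=[-4.2151 0.8948 -1.1560]
Step 7: x=[2.0094 6.6446 8.6675] v=[-3.1908 0.0244 -0.2466]
Max displacement = 1.5879

Answer: 1.5879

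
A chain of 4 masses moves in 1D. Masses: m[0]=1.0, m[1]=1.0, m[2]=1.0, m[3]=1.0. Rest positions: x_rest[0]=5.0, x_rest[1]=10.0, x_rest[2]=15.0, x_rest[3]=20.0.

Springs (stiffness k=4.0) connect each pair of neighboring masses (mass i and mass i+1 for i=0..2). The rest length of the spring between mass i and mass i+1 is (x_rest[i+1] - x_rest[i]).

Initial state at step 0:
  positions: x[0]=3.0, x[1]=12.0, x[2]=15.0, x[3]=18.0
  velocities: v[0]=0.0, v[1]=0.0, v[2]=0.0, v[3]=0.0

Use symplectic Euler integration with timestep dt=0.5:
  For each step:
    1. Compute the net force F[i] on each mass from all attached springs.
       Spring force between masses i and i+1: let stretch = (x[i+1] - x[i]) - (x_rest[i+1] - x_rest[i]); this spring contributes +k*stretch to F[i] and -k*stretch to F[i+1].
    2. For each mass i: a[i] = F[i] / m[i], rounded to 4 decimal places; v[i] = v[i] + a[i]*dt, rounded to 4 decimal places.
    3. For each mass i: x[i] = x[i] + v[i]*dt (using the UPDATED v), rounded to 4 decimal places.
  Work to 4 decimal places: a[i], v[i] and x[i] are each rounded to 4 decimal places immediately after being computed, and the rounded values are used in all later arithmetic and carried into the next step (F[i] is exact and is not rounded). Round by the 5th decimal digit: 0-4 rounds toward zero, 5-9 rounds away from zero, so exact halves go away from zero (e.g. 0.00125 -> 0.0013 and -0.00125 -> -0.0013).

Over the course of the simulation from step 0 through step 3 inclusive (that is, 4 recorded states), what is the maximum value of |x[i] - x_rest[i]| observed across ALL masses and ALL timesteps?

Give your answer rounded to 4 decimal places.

Step 0: x=[3.0000 12.0000 15.0000 18.0000] v=[0.0000 0.0000 0.0000 0.0000]
Step 1: x=[7.0000 6.0000 15.0000 20.0000] v=[8.0000 -12.0000 0.0000 4.0000]
Step 2: x=[5.0000 10.0000 11.0000 22.0000] v=[-4.0000 8.0000 -8.0000 4.0000]
Step 3: x=[3.0000 10.0000 17.0000 18.0000] v=[-4.0000 0.0000 12.0000 -8.0000]
Max displacement = 4.0000

Answer: 4.0000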